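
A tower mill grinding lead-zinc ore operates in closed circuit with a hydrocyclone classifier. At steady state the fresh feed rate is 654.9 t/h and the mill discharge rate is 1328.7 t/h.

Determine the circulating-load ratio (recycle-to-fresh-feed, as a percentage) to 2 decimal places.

M = F + R at steady state, so:
R = M − F = 1328.7 − 654.9 = 673.8 t/h
CL = 100·R/F = 100·673.8/654.9 = 102.89 %

CL = 102.89 %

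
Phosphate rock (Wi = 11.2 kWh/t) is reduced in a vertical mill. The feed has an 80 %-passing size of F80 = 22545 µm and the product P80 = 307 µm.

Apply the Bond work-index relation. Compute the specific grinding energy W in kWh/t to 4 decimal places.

Bond: W = 10·Wi·(1/√P80 − 1/√F80)
1/√307 = 0.057073;  1/√22545 = 0.006660
W = 10·11.2·(0.057073 − 0.006660) = 5.6463 kWh/t

W = 5.6463 kWh/t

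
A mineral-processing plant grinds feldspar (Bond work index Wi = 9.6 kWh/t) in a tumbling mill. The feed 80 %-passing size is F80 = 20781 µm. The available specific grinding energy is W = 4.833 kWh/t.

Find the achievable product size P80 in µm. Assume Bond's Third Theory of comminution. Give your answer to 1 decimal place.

W = 10·Wi·[P80^(−½) − F80^(−½)]
1/√P80 = 1/√F80 + W/(10·Wi)
  = 4.8330/(10·9.6) + 1/√20781 = 0.050344 + 0.006937 = 0.057281
P80 = (1/0.057281)² = 17.4579² = 304.78 µm

P80 = 304.8 µm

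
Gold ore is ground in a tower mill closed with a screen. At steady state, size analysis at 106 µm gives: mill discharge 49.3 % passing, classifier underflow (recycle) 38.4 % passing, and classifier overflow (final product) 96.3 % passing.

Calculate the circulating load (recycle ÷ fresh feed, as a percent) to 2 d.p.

CL = 431.19 %

Mass balance on the −106 µm fraction:
(1+r)·d = r·u + o ⇒ r = (o−d)/(d−u)
r = (96.3 − 49.3)/(49.3 − 38.4) = 47.0/10.9 = 4.3119
CL = 100·r = 431.19 %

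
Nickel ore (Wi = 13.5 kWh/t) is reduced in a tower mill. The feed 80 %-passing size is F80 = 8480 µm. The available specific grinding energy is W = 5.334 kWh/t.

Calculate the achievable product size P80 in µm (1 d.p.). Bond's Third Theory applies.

W = 10·Wi·(P80^(-½) − F80^(-½))
1/√P80 = 1/√F80 + W/(10·Wi)
  = 5.3340/(10·13.5) + 1/√8480 = 0.039511 + 0.010859 = 0.050370
P80 = (1/0.050370)² = 19.8529² = 394.14 µm

P80 = 394.1 µm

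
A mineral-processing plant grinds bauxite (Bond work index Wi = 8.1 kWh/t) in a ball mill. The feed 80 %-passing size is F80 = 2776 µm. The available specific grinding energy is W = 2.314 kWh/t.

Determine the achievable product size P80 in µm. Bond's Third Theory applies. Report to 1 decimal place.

W = 10·Wi·(P80^(-½) − F80^(-½))
P80^(−½) = W/(10 Wi) + F80^(−½)
  = 2.3140/(10·8.1) + 1/√2776 = 0.028568 + 0.018980 = 0.047548
P80 = (1/0.047548)² = 21.0315² = 442.33 µm

P80 = 442.3 µm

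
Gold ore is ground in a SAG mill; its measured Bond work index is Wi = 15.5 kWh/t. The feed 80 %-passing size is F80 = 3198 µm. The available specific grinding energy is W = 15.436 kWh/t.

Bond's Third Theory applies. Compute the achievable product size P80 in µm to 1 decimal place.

P80 = 72.7 µm

W = 10 Wi (P80^-0.5 − F80^-0.5)
1/√P80 = 1/√F80 + W/(10·Wi)
  = 15.4360/(10·15.5) + 1/√3198 = 0.099587 + 0.017683 = 0.117270
P80 = (1/0.117270)² = 8.5273² = 72.71 µm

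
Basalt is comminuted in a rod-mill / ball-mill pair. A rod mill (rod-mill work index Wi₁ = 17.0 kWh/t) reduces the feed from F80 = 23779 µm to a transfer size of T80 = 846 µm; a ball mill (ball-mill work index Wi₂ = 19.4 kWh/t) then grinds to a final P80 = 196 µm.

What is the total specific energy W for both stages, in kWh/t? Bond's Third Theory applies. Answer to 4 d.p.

W = 11.9296 kWh/t

W = 10·Wi·(P80^(-½) − F80^(-½))
Stage 1 (23779→846 µm, Wi₁=17.0): W₁ = 10·17.0·(0.034381 − 0.006485) = 4.7423 kWh/t
Stage 2 (846→196 µm, Wi₂=19.4): W₂ = 10·19.4·(0.071429 − 0.034381) = 7.1873 kWh/t
W = W₁ + W₂ = 4.7423 + 7.1873 = 11.9296 kWh/t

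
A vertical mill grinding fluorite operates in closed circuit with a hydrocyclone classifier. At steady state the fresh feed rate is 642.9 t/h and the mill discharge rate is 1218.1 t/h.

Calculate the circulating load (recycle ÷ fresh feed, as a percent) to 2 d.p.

CL = 89.47 %

Mill node: discharge = fresh + recycle.
R = M − F = 1218.1 − 642.9 = 575.2 t/h
CL = 100·R/F = 100·575.2/642.9 = 89.47 %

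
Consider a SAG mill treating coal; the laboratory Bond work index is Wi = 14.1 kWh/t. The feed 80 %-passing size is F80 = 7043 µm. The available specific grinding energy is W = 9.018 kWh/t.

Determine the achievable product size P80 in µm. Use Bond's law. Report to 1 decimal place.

W = 10 Wi / √P80 − 10 Wi / √F80
P80^-0.5 = F80^-0.5 + W/(10 Wi)
  = 9.0180/(10·14.1) + 1/√7043 = 0.063957 + 0.011916 = 0.075873
P80 = (1/0.075873)² = 13.1799² = 173.71 µm

P80 = 173.7 µm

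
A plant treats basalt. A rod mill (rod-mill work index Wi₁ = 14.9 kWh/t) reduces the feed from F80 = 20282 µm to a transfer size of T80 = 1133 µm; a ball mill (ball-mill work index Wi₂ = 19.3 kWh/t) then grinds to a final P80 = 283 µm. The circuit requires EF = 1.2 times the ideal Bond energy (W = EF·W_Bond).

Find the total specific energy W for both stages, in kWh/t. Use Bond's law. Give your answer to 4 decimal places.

W = 10.9431 kWh/t

W = 10·Wi·(P80^(-½) − F80^(-½))
Stage 1 (20282→1133 µm, Wi₁=14.9): W₁ = 10·14.9·(0.029709 − 0.007022) = 3.3804 kWh/t
Stage 2 (1133→283 µm, Wi₂=19.3): W₂ = 10·19.3·(0.059444 − 0.029709) = 5.7389 kWh/t
W = W₁ + W₂ = 3.3804 + 5.7389 = 9.1192 kWh/t
W_actual = 1.2 × 9.1192 = 10.9431 kWh/t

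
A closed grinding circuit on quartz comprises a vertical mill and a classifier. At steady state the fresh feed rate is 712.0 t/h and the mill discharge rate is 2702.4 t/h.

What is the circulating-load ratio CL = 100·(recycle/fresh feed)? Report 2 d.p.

M = F + R at steady state, so:
R = M − F = 2702.4 − 712.0 = 1990.4 t/h
CL = 100·R/F = 100·1990.4/712.0 = 279.55 %

CL = 279.55 %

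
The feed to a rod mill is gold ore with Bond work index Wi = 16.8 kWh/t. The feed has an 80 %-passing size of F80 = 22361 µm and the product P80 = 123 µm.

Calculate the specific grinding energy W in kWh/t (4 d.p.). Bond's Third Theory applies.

W = 14.0246 kWh/t

W = 10·Wi·(P80^(-½) − F80^(-½))
1/√123 = 0.090167;  1/√22361 = 0.006687
W = 10·16.8·(0.090167 − 0.006687) = 14.0246 kWh/t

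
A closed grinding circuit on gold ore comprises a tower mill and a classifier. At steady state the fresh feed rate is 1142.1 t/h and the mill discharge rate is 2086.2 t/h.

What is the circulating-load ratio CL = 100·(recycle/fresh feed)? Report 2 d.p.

CL = 82.66 %

Steady state: M = F + R.
R = M − F = 2086.2 − 1142.1 = 944.1 t/h
CL = 100·R/F = 100·944.1/1142.1 = 82.66 %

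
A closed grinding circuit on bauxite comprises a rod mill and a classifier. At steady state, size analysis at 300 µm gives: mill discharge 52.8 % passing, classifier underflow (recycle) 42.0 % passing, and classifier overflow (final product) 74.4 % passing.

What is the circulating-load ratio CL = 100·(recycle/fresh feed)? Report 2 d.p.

Balance %-passing 300 µm (r = R/F):
Fd + Rd = Ru + Fo ⇒ R/F = (o−d)/(d−u)
r = (74.4 − 52.8)/(52.8 − 42.0) = 21.6/10.8 = 2.0000
CL = 100·r = 200.00 %

CL = 200.00 %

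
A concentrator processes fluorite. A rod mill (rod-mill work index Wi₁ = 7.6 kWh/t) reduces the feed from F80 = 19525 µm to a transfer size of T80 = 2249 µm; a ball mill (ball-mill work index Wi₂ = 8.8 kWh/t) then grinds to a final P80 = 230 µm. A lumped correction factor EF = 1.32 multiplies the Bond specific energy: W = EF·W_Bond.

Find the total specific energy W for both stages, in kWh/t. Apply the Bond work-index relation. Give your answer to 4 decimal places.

W = 10 Wi (1/√P80 − 1/√F80)  [Bond]
Stage 1 (19525→2249 µm, Wi₁=7.6): W₁ = 10·7.6·(0.021087 − 0.007157) = 1.0587 kWh/t
Stage 2 (2249→230 µm, Wi₂=8.8): W₂ = 10·8.8·(0.065938 − 0.021087) = 3.9469 kWh/t
W = W₁ + W₂ = 1.0587 + 3.9469 = 5.0056 kWh/t
W_actual = 1.32 × 5.0056 = 6.6074 kWh/t

W = 6.6074 kWh/t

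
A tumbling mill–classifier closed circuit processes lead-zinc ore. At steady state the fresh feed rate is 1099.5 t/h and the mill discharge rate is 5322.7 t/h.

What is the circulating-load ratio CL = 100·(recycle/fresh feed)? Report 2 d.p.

Mill node: discharge = fresh + recycle.
R = M − F = 5322.7 − 1099.5 = 4223.2 t/h
CL = 100·R/F = 100·4223.2/1099.5 = 384.10 %

CL = 384.10 %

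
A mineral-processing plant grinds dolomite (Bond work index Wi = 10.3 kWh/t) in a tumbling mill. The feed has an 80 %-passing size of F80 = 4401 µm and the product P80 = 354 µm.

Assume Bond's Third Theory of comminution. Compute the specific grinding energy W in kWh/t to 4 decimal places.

Bond: W = 10·Wi·(1/√P80 − 1/√F80)
1/√354 = 0.053149;  1/√4401 = 0.015074
W = 10·10.3·(0.053149 − 0.015074) = 3.9218 kWh/t

W = 3.9218 kWh/t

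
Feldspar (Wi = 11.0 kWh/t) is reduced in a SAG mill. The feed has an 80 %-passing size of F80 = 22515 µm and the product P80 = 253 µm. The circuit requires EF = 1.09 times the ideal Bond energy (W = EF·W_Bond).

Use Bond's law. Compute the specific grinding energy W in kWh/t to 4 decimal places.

W = 6.7390 kWh/t

W = 10·Wi·(P80^(-½) − F80^(-½))
1/√253 = 0.062869;  1/√22515 = 0.006664
W = 10·11.0·(0.062869 − 0.006664) = 6.1826 kWh/t
Corrected W = EF·W_Bond = 1.09·6.1826 = 6.7390 kWh/t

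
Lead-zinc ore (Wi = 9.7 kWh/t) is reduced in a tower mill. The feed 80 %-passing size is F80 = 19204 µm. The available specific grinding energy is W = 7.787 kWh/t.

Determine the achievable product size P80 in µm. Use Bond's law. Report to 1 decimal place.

P80 = 130.6 µm

W = 10·Wi·(P80^(-½) − F80^(-½))
⇒ 1/√P80 = W/(10·Wi) + 1/√F80
  = 7.7870/(10·9.7) + 1/√19204 = 0.080278 + 0.007216 = 0.087494
P80 = (1/0.087494)² = 11.4293² = 130.63 µm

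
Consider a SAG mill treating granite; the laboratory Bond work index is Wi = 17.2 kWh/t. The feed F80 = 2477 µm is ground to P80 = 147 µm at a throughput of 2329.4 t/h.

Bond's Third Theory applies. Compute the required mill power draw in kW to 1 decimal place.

P = 24995.4 kW

Bond:  W = 10 Wi (1/√P − 1/√F)
W = 10·17.2·(1/√147 − 1/√2477) = 10·17.2·(0.062386) = 10.7304 kWh/t
P = W·T = 10.7304·2329.4 = 24995.4 kW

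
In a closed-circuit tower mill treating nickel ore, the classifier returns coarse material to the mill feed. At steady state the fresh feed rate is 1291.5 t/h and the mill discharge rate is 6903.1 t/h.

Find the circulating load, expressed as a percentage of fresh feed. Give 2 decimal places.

Steady state: M = F + R.
R = M − F = 6903.1 − 1291.5 = 5611.6 t/h
CL = 100·R/F = 100·5611.6/1291.5 = 434.50 %

CL = 434.50 %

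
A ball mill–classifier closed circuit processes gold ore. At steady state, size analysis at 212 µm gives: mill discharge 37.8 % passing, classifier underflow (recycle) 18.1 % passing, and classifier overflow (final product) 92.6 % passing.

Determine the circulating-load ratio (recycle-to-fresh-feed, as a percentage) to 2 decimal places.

Balance %-passing 212 µm (r = R/F):
r = (o − d)/(d − u)
r = (92.6 − 37.8)/(37.8 − 18.1) = 54.8/19.7 = 2.7817
CL = 100·r = 278.17 %

CL = 278.17 %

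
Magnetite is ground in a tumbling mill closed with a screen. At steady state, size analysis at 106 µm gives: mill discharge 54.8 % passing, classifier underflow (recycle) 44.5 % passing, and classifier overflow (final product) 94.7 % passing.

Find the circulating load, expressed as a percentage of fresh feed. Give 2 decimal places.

Mass balance on the −106 µm fraction:
r = (o − d)/(d − u)
r = (94.7 − 54.8)/(54.8 − 44.5) = 39.9/10.3 = 3.8738
CL = 100·r = 387.38 %

CL = 387.38 %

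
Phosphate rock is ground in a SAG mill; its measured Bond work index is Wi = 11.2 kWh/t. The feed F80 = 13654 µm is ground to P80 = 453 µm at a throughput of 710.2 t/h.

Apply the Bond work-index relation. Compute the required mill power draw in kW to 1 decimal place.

P = 3056.5 kW

Bond: W = 10·Wi·(1/√P80 − 1/√F80)
W = 10·11.2·(1/√453 − 1/√13654) = 10·11.2·(0.038426) = 4.3037 kWh/t
P_mill = W·ṁ = 4.3037·710.2 = 3056.5 kW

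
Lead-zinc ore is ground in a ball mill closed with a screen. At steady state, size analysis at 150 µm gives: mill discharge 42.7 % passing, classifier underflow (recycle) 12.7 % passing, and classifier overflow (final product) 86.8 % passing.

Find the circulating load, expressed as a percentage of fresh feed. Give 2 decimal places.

CL = 147.00 %

Two-product formula at 150 µm:
r = (o − d)/(d − u)
r = (86.8 − 42.7)/(42.7 − 12.7) = 44.1/30.0 = 1.4700
CL = 100·r = 147.00 %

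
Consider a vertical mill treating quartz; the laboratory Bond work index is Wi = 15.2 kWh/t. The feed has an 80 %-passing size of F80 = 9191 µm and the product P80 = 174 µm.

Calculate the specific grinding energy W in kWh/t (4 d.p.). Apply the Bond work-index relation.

W = 9.9376 kWh/t

W = 10·Wi·[P80^(−½) − F80^(−½)]
1/√174 = 0.075810;  1/√9191 = 0.010431
W = 10·15.2·(0.075810 − 0.010431) = 9.9376 kWh/t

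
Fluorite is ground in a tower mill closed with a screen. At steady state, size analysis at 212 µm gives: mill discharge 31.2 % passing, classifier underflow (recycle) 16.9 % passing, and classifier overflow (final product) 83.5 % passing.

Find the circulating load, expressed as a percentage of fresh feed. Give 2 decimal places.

Mass balance on the −212 µm fraction:
Fd + Rd = Ru + Fo ⇒ R/F = (o−d)/(d−u)
r = (83.5 − 31.2)/(31.2 − 16.9) = 52.3/14.3 = 3.6573
CL = 100·r = 365.73 %

CL = 365.73 %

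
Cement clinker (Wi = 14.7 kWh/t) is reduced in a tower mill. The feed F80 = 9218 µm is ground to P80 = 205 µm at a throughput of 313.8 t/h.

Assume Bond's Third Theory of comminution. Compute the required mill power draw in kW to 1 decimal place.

P = 2741.3 kW

W = 10 Wi (P80^-0.5 − F80^-0.5)
W = 10·14.7·(1/√205 − 1/√9218) = 10·14.7·(0.059427) = 8.7358 kWh/t
Mill draw = 8.7358 × 313.8 = 2741.3 kW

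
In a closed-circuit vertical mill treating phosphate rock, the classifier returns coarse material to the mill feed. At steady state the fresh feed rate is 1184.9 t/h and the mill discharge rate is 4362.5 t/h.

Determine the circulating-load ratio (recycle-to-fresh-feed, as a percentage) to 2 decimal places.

CL = 268.17 %

Mill node: discharge = fresh + recycle.
R = M − F = 4362.5 − 1184.9 = 3177.6 t/h
CL = 100·R/F = 100·3177.6/1184.9 = 268.17 %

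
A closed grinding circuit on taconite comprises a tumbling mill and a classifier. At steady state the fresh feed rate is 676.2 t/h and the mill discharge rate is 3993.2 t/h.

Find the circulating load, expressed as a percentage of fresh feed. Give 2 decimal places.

Discharge = new feed + return, hence
R = M − F = 3993.2 − 676.2 = 3317.0 t/h
CL = 100·R/F = 100·3317.0/676.2 = 490.54 %

CL = 490.54 %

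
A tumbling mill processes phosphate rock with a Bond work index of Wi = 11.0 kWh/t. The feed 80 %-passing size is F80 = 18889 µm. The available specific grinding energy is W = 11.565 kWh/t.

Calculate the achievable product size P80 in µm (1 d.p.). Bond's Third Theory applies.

W = 10·Wi·[P80^(−½) − F80^(−½)]
P80^-0.5 = F80^-0.5 + W/(10 Wi)
  = 11.5650/(10·11.0) + 1/√18889 = 0.105136 + 0.007276 = 0.112412
P80 = (1/0.112412)² = 8.8958² = 79.14 µm

P80 = 79.1 µm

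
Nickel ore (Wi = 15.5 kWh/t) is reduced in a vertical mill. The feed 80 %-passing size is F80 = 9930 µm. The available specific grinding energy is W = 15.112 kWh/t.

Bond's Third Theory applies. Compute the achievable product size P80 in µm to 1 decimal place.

P80 = 86.5 µm

W = 10 Wi (P80^-0.5 − F80^-0.5)
P80^-0.5 = F80^-0.5 + W/(10 Wi)
  = 15.1120/(10·15.5) + 1/√9930 = 0.097497 + 0.010035 = 0.107532
P80 = (1/0.107532)² = 9.2996² = 86.48 µm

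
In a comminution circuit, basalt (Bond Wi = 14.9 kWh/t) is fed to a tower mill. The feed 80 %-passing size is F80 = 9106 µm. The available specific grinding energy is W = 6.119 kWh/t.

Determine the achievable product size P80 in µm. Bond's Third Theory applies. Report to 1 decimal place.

P80 = 376.4 µm

W_Bond = 10·Wi·(1/√P₈₀ − 1/√F₈₀)
1/√P80 = 1/√F80 + W/(10·Wi)
  = 6.1190/(10·14.9) + 1/√9106 = 0.041067 + 0.010479 = 0.051547
P80 = (1/0.051547)² = 19.4000² = 376.36 µm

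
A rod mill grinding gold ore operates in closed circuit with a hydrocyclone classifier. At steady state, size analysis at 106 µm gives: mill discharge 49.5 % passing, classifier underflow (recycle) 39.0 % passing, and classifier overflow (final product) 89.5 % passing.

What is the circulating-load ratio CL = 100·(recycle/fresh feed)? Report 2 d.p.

Two-product formula at 106 µm:
(1+r)·d = r·u + o ⇒ r = (o−d)/(d−u)
r = (89.5 − 49.5)/(49.5 − 39.0) = 40.0/10.5 = 3.8095
CL = 100·r = 380.95 %

CL = 380.95 %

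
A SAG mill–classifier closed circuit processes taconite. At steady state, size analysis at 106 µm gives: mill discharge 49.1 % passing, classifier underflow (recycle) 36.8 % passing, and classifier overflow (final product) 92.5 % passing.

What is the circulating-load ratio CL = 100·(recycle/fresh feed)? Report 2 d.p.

CL = 352.85 %

Two-product formula at 106 µm:
(1+r)·d = r·u + o ⇒ r = (o−d)/(d−u)
r = (92.5 − 49.1)/(49.1 − 36.8) = 43.4/12.3 = 3.5285
CL = 100·r = 352.85 %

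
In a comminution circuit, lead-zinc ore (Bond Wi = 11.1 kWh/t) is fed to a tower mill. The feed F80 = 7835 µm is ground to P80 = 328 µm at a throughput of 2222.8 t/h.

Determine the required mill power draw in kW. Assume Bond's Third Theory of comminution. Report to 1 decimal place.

Bond:  W = 10 Wi (1/√P − 1/√F)
W = 10·11.1·(1/√328 − 1/√7835) = 10·11.1·(0.043918) = 4.8749 kWh/t
P_mill = W·ṁ = 4.8749·2222.8 = 10836.0 kW

P = 10836.0 kW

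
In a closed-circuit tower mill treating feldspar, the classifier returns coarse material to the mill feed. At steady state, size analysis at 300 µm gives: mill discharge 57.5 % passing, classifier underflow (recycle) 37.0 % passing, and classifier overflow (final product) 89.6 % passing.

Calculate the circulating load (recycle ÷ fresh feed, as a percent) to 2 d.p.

Let r = R/F. Size balance at 300 µm:
r = (o − d)/(d − u)
r = (89.6 − 57.5)/(57.5 − 37.0) = 32.1/20.5 = 1.5659
CL = 100·r = 156.59 %

CL = 156.59 %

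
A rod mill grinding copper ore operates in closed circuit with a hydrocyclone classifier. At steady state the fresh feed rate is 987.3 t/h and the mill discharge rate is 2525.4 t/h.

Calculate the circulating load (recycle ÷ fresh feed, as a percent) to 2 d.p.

Steady state: M = F + R.
R = M − F = 2525.4 − 987.3 = 1538.1 t/h
CL = 100·R/F = 100·1538.1/987.3 = 155.79 %

CL = 155.79 %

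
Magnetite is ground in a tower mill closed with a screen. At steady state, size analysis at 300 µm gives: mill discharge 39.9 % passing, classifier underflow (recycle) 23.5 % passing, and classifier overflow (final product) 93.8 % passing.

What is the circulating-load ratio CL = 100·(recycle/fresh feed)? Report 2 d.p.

Two-product formula at 300 µm:
d + r·d = r·u + o → r(d−u) = o−d
r = (93.8 − 39.9)/(39.9 − 23.5) = 53.9/16.4 = 3.2866
CL = 100·r = 328.66 %

CL = 328.66 %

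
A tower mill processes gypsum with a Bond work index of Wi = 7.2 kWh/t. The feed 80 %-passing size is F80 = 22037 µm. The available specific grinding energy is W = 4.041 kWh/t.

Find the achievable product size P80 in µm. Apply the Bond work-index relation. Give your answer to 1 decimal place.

W = 10·Wi·[P80^(−½) − F80^(−½)]
P80^(−½) = W/(10 Wi) + F80^(−½)
  = 4.0410/(10·7.2) + 1/√22037 = 0.056125 + 0.006736 = 0.062861
P80 = (1/0.062861)² = 15.9080² = 253.07 µm

P80 = 253.1 µm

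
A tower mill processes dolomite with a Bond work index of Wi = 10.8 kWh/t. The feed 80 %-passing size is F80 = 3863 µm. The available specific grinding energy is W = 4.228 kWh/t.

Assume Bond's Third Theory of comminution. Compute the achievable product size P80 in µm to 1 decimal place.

W = 10 Wi (1/√P80 − 1/√F80)  [Bond]
⇒ 1/√P80 = W/(10·Wi) + 1/√F80
  = 4.2280/(10·10.8) + 1/√3863 = 0.039148 + 0.016089 = 0.055237
P80 = (1/0.055237)² = 18.1037² = 327.74 µm

P80 = 327.7 µm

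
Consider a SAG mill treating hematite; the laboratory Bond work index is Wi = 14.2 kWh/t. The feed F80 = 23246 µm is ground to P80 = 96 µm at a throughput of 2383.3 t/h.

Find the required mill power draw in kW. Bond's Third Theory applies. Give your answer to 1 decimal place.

P = 32321.0 kW

W = 10 Wi / √P80 − 10 Wi / √F80
W = 10·14.2·(1/√96 − 1/√23246) = 10·14.2·(0.095503) = 13.5615 kWh/t
P_mill = W·ṁ = 13.5615·2383.3 = 32321.0 kW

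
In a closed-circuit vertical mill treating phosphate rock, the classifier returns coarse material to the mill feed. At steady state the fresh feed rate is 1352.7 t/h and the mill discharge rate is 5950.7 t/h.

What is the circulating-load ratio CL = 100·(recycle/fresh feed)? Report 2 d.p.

Mill node: discharge = fresh + recycle.
R = M − F = 5950.7 − 1352.7 = 4598.0 t/h
CL = 100·R/F = 100·4598.0/1352.7 = 339.91 %

CL = 339.91 %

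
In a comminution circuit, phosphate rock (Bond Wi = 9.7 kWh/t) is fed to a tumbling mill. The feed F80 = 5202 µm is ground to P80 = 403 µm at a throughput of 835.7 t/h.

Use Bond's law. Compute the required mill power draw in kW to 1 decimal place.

P = 2914.1 kW

W = 10 Wi / √P80 − 10 Wi / √F80
W = 10·9.7·(1/√403 − 1/√5202) = 10·9.7·(0.035949) = 3.4870 kWh/t
Power = W × throughput = 3.4870 kWh/t × 835.7 t/h = 2914.1 kW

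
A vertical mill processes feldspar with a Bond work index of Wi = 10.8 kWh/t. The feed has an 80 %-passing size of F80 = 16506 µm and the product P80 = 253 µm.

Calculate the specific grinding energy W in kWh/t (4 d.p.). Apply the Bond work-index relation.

W = 10 Wi (P80^-0.5 − F80^-0.5)
1/√253 = 0.062869;  1/√16506 = 0.007784
W = 10·10.8·(0.062869 − 0.007784) = 5.9493 kWh/t

W = 5.9493 kWh/t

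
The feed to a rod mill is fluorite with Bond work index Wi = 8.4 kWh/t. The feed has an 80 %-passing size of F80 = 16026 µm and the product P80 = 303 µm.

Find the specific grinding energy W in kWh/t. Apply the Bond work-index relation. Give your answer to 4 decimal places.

W = 10 Wi (P80^-0.5 − F80^-0.5)
1/√303 = 0.057448;  1/√16026 = 0.007899
W = 10·8.4·(0.057448 − 0.007899) = 4.1621 kWh/t

W = 4.1621 kWh/t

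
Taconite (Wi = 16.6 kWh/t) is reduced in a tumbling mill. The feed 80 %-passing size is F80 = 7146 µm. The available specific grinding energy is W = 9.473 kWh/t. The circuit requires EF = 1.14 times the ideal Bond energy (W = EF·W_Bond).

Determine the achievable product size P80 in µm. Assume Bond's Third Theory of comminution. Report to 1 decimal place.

P80 = 261.1 µm

Bond:  W = 10 Wi (1/√P − 1/√F)
W_Bond = W / EF = 9.473 / 1.14 = 8.3096 kWh/t
1/√P80 = 1/√F80 + W_Bond/(10·Wi)
  = 8.3096/(10·16.6) + 1/√7146 = 0.050058 + 0.011830 = 0.061888
P80 = (1/0.061888)² = 16.1583² = 261.09 µm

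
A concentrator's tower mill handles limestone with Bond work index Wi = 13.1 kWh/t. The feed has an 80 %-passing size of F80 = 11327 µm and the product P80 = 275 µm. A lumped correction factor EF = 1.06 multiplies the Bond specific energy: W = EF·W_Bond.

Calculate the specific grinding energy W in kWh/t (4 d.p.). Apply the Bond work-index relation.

W = 7.0688 kWh/t

W = 10·Wi·[P80^(−½) − F80^(−½)]
1/√275 = 0.060302;  1/√11327 = 0.009396
W = 10·13.1·(0.060302 − 0.009396) = 6.6687 kWh/t
With EF = 1.06: W = 6.6687·1.06 = 7.0688 kWh/t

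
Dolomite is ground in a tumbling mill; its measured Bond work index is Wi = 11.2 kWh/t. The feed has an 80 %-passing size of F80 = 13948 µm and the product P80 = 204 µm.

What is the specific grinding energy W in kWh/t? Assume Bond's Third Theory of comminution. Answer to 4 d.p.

W = 10 Wi (P80^-0.5 − F80^-0.5)
1/√204 = 0.070014;  1/√13948 = 0.008467
W = 10·11.2·(0.070014 − 0.008467) = 6.8932 kWh/t

W = 6.8932 kWh/t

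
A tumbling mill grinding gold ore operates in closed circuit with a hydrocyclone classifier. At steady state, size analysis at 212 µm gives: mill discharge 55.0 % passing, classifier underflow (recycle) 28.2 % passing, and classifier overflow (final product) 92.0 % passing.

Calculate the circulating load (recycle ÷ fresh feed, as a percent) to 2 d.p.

Balance %-passing 212 µm (r = R/F):
(1+r)d = ru + o → r = (o−d)/(d−u)
r = (92.0 − 55.0)/(55.0 − 28.2) = 37.0/26.8 = 1.3806
CL = 100·r = 138.06 %

CL = 138.06 %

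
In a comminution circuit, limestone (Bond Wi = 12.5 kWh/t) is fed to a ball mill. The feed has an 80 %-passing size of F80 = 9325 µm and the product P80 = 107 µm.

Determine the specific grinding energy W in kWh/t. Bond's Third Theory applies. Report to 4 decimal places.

W = 10.7898 kWh/t

W = 10 Wi (1/√P80 − 1/√F80)  [Bond]
1/√107 = 0.096674;  1/√9325 = 0.010356
W = 10·12.5·(0.096674 − 0.010356) = 10.7898 kWh/t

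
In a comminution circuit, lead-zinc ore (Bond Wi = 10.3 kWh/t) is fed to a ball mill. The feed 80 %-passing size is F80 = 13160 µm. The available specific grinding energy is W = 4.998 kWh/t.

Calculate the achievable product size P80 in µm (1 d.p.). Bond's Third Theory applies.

Bond: W = 10·Wi·(1/√P80 − 1/√F80)
⇒ 1/√P80 = W/(10 Wi) + 1/√F80
  = 4.9980/(10·10.3) + 1/√13160 = 0.048524 + 0.008717 = 0.057241
P80 = (1/0.057241)² = 17.4699² = 305.20 µm

P80 = 305.2 µm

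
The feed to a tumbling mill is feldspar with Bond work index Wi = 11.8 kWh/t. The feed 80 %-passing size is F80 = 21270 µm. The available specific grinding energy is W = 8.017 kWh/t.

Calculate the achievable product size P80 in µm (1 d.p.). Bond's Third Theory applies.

P80 = 178.7 µm

W = 10 Wi (P80^-0.5 − F80^-0.5)
P80^-0.5 = F80^-0.5 + W/(10 Wi)
  = 8.0170/(10·11.8) + 1/√21270 = 0.067941 + 0.006857 = 0.074797
P80 = (1/0.074797)² = 13.3694² = 178.74 µm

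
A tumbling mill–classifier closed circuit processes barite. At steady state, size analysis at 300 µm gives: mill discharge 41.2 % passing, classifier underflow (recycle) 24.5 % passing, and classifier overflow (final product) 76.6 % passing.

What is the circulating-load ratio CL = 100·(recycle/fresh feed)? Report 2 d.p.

CL = 211.98 %

Mass balance on the −300 µm fraction:
(1+r)d = ru + o → r = (o−d)/(d−u)
r = (76.6 − 41.2)/(41.2 − 24.5) = 35.4/16.7 = 2.1198
CL = 100·r = 211.98 %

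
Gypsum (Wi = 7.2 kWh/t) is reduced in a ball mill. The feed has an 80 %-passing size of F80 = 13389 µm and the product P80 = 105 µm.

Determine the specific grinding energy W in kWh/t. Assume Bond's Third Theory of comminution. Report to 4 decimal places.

Bond: W = 10·Wi·(1/√P80 − 1/√F80)
1/√105 = 0.097590;  1/√13389 = 0.008642
W = 10·7.2·(0.097590 − 0.008642) = 6.4042 kWh/t

W = 6.4042 kWh/t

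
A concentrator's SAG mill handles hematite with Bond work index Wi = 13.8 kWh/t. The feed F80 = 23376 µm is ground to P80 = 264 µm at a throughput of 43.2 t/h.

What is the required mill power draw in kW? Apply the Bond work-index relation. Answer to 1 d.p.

Bond:  W = 10 Wi (1/√P − 1/√F)
W = 10·13.8·(1/√264 − 1/√23376) = 10·13.8·(0.055005) = 7.5907 kWh/t
P = W·T = 7.5907·43.2 = 327.9 kW

P = 327.9 kW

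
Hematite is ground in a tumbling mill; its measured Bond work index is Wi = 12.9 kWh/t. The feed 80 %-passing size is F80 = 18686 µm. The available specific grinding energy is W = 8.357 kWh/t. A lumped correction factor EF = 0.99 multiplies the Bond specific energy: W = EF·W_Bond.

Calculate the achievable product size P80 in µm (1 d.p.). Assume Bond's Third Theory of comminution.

Bond: W = 10·Wi·(1/√P80 − 1/√F80)
W_Bond = W / EF = 8.357 / 0.99 = 8.4414 kWh/t
P80^(−½) = W_Bond/(10 Wi) + F80^(−½)
  = 8.4414/(10·12.9) + 1/√18686 = 0.065437 + 0.007315 = 0.072753
P80 = (1/0.072753)² = 13.7452² = 188.93 µm

P80 = 188.9 µm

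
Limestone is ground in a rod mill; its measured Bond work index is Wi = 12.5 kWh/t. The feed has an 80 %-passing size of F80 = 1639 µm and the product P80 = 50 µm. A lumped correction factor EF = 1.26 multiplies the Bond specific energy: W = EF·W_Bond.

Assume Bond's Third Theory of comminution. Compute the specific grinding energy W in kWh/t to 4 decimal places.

W = 10·Wi·(P80^(-½) − F80^(-½))
1/√50 = 0.141421;  1/√1639 = 0.024701
W = 10·12.5·(0.141421 − 0.024701) = 14.5901 kWh/t
Corrected W = EF·W_Bond = 1.26·14.5901 = 18.3835 kWh/t

W = 18.3835 kWh/t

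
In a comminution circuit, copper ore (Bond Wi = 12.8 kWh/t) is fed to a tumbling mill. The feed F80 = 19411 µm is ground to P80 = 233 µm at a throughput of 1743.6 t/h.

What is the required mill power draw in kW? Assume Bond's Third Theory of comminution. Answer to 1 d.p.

P = 13019.2 kW

W = 10 Wi (1/√P80 − 1/√F80)  [Bond]
W = 10·12.8·(1/√233 − 1/√19411) = 10·12.8·(0.058335) = 7.4668 kWh/t
P = W·T = 7.4668·1743.6 = 13019.2 kW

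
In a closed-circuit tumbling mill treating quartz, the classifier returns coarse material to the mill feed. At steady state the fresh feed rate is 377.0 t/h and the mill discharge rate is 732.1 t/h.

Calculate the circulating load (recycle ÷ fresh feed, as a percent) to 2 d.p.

M = F + R at steady state, so:
R = M − F = 732.1 − 377.0 = 355.1 t/h
CL = 100·R/F = 100·355.1/377.0 = 94.19 %

CL = 94.19 %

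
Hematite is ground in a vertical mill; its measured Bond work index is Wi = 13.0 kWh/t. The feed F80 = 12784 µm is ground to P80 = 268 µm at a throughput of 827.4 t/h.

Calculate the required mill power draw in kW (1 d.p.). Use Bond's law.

P = 5619.1 kW

W = 10 Wi (P80^-0.5 − F80^-0.5)
W = 10·13.0·(1/√268 − 1/√12784) = 10·13.0·(0.052240) = 6.7912 kWh/t
P = W·T = 6.7912·827.4 = 5619.1 kW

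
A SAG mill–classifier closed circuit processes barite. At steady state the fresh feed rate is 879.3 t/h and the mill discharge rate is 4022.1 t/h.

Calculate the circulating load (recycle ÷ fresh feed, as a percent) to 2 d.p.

CL = 357.42 %

Discharge = new feed + return, hence
R = M − F = 4022.1 − 879.3 = 3142.8 t/h
CL = 100·R/F = 100·3142.8/879.3 = 357.42 %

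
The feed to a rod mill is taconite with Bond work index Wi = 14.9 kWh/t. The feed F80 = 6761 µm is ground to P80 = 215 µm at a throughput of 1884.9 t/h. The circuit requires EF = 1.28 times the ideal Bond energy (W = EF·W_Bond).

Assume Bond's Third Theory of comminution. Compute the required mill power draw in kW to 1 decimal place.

W = 10·Wi·[P80^(−½) − F80^(−½)]
W = 10·14.9·(1/√215 − 1/√6761) = 10·14.9·(0.056038) = 8.3496 kWh/t
Corrected W = EF·W_Bond = 1.28·8.3496 = 10.6875 kWh/t
P = W·T = 10.6875·1884.9 = 20144.9 kW

P = 20144.9 kW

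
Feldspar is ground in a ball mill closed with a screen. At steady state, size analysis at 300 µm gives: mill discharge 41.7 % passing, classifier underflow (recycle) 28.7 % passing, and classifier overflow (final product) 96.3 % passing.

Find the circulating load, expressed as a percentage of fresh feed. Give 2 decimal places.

Two-product formula at 300 µm:
(1+r)·d = r·u + o ⇒ r = (o−d)/(d−u)
r = (96.3 − 41.7)/(41.7 − 28.7) = 54.6/13.0 = 4.2000
CL = 100·r = 420.00 %

CL = 420.00 %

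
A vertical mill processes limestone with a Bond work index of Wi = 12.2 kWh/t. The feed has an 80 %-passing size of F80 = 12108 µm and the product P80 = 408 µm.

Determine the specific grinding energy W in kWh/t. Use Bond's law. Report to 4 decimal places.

Bond: W = 10·Wi·(1/√P80 − 1/√F80)
1/√408 = 0.049507;  1/√12108 = 0.009088
W = 10·12.2·(0.049507 − 0.009088) = 4.9312 kWh/t

W = 4.9312 kWh/t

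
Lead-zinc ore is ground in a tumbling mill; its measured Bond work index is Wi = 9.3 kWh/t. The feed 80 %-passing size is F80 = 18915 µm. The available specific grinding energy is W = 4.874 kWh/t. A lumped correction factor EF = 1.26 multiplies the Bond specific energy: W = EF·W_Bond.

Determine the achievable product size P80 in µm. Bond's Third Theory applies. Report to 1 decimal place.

P80 = 418.8 µm

Bond:  W = 10 Wi (1/√P − 1/√F)
W_Bond = W / EF = 4.874 / 1.26 = 3.8683 kWh/t
1/√P80 = 1/√F80 + W_Bond/(10·Wi)
  = 3.8683/(10·9.3) + 1/√18915 = 0.041594 + 0.007271 = 0.048865
P80 = (1/0.048865)² = 20.4645² = 418.79 µm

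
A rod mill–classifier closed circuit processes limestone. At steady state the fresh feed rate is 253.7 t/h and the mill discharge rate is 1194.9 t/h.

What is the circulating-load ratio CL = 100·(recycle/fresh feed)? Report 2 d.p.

CL = 370.99 %

Steady state: M = F + R.
R = M − F = 1194.9 − 253.7 = 941.2 t/h
CL = 100·R/F = 100·941.2/253.7 = 370.99 %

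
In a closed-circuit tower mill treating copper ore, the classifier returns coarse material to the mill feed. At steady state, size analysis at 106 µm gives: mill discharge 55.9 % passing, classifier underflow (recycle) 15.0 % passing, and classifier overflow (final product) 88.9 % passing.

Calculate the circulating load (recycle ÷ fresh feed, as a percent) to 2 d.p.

CL = 80.68 %

Mass balance on the −106 µm fraction:
(1+r)d = ru + o → r = (o−d)/(d−u)
r = (88.9 − 55.9)/(55.9 − 15.0) = 33.0/40.9 = 0.8068
CL = 100·r = 80.68 %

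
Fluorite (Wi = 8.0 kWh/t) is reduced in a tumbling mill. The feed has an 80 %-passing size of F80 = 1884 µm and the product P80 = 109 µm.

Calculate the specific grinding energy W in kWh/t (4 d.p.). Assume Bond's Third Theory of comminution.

W = 10 Wi (P80^-0.5 − F80^-0.5)
1/√109 = 0.095783;  1/√1884 = 0.023039
W = 10·8.0·(0.095783 − 0.023039) = 5.8195 kWh/t

W = 5.8195 kWh/t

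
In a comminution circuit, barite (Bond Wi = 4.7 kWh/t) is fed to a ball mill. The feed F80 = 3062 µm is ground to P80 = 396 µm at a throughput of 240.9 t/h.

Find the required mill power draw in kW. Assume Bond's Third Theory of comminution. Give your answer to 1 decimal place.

P = 364.4 kW

W = 10 Wi (1/√P80 − 1/√F80)  [Bond]
W = 10·4.7·(1/√396 − 1/√3062) = 10·4.7·(0.032180) = 1.5125 kWh/t
Power = W × throughput = 1.5125 kWh/t × 240.9 t/h = 364.4 kW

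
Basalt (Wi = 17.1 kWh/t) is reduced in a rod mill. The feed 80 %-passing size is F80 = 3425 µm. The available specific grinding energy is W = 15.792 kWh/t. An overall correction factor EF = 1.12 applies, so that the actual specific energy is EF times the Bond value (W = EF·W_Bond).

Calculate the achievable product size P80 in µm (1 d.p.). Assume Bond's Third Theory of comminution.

Bond: W = 10·Wi·(1/√P80 − 1/√F80)
W_Bond = W / EF = 15.792 / 1.12 = 14.1000 kWh/t
P80^(−½) = W_Bond/(10 Wi) + F80^(−½)
  = 14.1000/(10·17.1) + 1/√3425 = 0.082456 + 0.017087 = 0.099543
P80 = (1/0.099543)² = 10.0459² = 100.92 µm

P80 = 100.9 µm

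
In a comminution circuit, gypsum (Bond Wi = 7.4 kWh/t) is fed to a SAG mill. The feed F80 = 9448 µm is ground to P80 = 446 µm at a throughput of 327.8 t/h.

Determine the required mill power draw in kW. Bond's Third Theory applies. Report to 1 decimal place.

P = 899.1 kW

W = 10 Wi (P80^-0.5 − F80^-0.5)
W = 10·7.4·(1/√446 − 1/√9448) = 10·7.4·(0.037063) = 2.7427 kWh/t
P = W·T = 2.7427·327.8 = 899.1 kW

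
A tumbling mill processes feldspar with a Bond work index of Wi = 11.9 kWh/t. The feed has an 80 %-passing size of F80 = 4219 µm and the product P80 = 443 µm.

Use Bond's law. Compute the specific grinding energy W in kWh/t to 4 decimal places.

W = 3.8218 kWh/t

Bond:  W = 10 Wi (1/√P − 1/√F)
1/√443 = 0.047511;  1/√4219 = 0.015396
W = 10·11.9·(0.047511 − 0.015396) = 3.8218 kWh/t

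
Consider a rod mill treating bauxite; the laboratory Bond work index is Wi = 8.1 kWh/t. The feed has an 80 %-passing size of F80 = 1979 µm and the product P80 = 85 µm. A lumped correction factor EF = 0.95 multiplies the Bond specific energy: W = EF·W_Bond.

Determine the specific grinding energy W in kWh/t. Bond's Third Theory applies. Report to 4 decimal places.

W = 6.6166 kWh/t

Bond:  W = 10 Wi (1/√P − 1/√F)
1/√85 = 0.108465;  1/√1979 = 0.022479
W = 10·8.1·(0.108465 − 0.022479) = 6.9649 kWh/t
W_actual = 0.95 × 6.9649 = 6.6166 kWh/t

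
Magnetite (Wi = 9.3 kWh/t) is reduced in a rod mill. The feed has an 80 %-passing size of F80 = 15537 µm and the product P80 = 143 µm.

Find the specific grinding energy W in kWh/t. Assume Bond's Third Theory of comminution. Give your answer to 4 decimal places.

W = 7.0309 kWh/t

W = 10 Wi (1/√P80 − 1/√F80)  [Bond]
1/√143 = 0.083624;  1/√15537 = 0.008023
W = 10·9.3·(0.083624 − 0.008023) = 7.0309 kWh/t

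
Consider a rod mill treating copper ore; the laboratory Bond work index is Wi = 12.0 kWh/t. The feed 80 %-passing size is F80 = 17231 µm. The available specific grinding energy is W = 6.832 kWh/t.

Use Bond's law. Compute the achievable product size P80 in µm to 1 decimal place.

P80 = 240.0 µm

W = 10 Wi (1/√P80 − 1/√F80)  [Bond]
⇒ 1/√P80 = W/(10·Wi) + 1/√F80
  = 6.8320/(10·12.0) + 1/√17231 = 0.056933 + 0.007618 = 0.064551
P80 = (1/0.064551)² = 15.4915² = 239.99 µm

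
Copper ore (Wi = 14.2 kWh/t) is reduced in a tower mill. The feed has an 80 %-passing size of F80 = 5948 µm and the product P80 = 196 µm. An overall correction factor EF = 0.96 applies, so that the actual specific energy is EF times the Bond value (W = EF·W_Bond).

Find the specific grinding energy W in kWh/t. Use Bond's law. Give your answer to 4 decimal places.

W = 7.9696 kWh/t

W = 10 Wi / √P80 − 10 Wi / √F80
1/√196 = 0.071429;  1/√5948 = 0.012966
W = 10·14.2·(0.071429 − 0.012966) = 8.3016 kWh/t
With EF = 0.96: W = 8.3016·0.96 = 7.9696 kWh/t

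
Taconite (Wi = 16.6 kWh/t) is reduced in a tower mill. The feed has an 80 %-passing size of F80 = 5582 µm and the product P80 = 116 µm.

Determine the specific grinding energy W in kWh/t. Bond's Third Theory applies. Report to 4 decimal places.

W = 10·Wi·[P80^(−½) − F80^(−½)]
1/√116 = 0.092848;  1/√5582 = 0.013385
W = 10·16.6·(0.092848 − 0.013385) = 13.1909 kWh/t

W = 13.1909 kWh/t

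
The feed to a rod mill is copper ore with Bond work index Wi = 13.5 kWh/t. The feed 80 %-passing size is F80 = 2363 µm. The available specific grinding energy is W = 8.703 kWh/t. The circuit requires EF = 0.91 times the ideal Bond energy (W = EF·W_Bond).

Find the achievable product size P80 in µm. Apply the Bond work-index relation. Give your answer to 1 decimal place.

P80 = 119.7 µm

W_Bond = 10·Wi·(1/√P₈₀ − 1/√F₈₀)
W_Bond = W / EF = 8.703 / 0.91 = 9.5637 kWh/t
⇒ 1/√P80 = W_Bond/(10 Wi) + 1/√F80
  = 9.5637/(10·13.5) + 1/√2363 = 0.070842 + 0.020572 = 0.091414
P80 = (1/0.091414)² = 10.9392² = 119.67 µm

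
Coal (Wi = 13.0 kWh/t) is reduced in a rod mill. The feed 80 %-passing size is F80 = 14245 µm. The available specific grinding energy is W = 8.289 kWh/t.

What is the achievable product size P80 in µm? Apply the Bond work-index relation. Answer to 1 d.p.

W = 10 Wi / √P80 − 10 Wi / √F80
P80^-0.5 = F80^-0.5 + W/(10 Wi)
  = 8.2890/(10·13.0) + 1/√14245 = 0.063762 + 0.008379 = 0.072140
P80 = (1/0.072140)² = 13.8619² = 192.15 µm

P80 = 192.2 µm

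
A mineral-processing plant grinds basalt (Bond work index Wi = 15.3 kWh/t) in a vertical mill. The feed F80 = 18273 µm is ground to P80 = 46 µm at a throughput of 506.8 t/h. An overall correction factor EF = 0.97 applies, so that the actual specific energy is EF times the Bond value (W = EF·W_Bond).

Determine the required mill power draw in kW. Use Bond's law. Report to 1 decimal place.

W_Bond = 10·Wi·(1/√P₈₀ − 1/√F₈₀)
W = 10·15.3·(1/√46 − 1/√18273) = 10·15.3·(0.140044) = 21.4268 kWh/t
Apply correction: 21.4268 × 0.97 = 20.7840 kWh/t
P = W·T = 20.7840·506.8 = 10533.3 kW

P = 10533.3 kW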